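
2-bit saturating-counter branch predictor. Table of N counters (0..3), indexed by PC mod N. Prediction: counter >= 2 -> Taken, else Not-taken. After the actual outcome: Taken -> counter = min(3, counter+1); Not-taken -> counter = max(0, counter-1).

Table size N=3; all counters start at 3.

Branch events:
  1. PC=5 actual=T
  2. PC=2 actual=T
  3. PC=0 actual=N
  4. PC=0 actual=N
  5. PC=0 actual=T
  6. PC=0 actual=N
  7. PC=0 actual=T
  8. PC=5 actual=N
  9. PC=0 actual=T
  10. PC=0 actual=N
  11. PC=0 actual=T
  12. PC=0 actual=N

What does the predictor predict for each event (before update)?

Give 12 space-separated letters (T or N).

Answer: T T T T N T N T T T T T

Derivation:
Ev 1: PC=5 idx=2 pred=T actual=T -> ctr[2]=3
Ev 2: PC=2 idx=2 pred=T actual=T -> ctr[2]=3
Ev 3: PC=0 idx=0 pred=T actual=N -> ctr[0]=2
Ev 4: PC=0 idx=0 pred=T actual=N -> ctr[0]=1
Ev 5: PC=0 idx=0 pred=N actual=T -> ctr[0]=2
Ev 6: PC=0 idx=0 pred=T actual=N -> ctr[0]=1
Ev 7: PC=0 idx=0 pred=N actual=T -> ctr[0]=2
Ev 8: PC=5 idx=2 pred=T actual=N -> ctr[2]=2
Ev 9: PC=0 idx=0 pred=T actual=T -> ctr[0]=3
Ev 10: PC=0 idx=0 pred=T actual=N -> ctr[0]=2
Ev 11: PC=0 idx=0 pred=T actual=T -> ctr[0]=3
Ev 12: PC=0 idx=0 pred=T actual=N -> ctr[0]=2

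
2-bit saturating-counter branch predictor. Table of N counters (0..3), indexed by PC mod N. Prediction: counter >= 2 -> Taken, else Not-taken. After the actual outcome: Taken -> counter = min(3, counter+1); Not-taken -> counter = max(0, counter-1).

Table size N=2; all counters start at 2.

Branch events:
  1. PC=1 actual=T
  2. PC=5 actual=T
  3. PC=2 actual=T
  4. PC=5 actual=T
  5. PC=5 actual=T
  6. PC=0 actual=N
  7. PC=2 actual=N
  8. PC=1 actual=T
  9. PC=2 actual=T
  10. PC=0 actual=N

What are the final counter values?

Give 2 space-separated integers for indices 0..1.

Answer: 1 3

Derivation:
Ev 1: PC=1 idx=1 pred=T actual=T -> ctr[1]=3
Ev 2: PC=5 idx=1 pred=T actual=T -> ctr[1]=3
Ev 3: PC=2 idx=0 pred=T actual=T -> ctr[0]=3
Ev 4: PC=5 idx=1 pred=T actual=T -> ctr[1]=3
Ev 5: PC=5 idx=1 pred=T actual=T -> ctr[1]=3
Ev 6: PC=0 idx=0 pred=T actual=N -> ctr[0]=2
Ev 7: PC=2 idx=0 pred=T actual=N -> ctr[0]=1
Ev 8: PC=1 idx=1 pred=T actual=T -> ctr[1]=3
Ev 9: PC=2 idx=0 pred=N actual=T -> ctr[0]=2
Ev 10: PC=0 idx=0 pred=T actual=N -> ctr[0]=1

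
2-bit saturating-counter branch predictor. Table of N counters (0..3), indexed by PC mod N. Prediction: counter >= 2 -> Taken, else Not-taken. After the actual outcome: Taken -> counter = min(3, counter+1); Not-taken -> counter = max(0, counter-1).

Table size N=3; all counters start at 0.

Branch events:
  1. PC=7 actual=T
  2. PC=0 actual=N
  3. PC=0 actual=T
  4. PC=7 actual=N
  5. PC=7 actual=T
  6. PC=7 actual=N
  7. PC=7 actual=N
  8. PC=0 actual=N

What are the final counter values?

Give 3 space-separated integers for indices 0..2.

Ev 1: PC=7 idx=1 pred=N actual=T -> ctr[1]=1
Ev 2: PC=0 idx=0 pred=N actual=N -> ctr[0]=0
Ev 3: PC=0 idx=0 pred=N actual=T -> ctr[0]=1
Ev 4: PC=7 idx=1 pred=N actual=N -> ctr[1]=0
Ev 5: PC=7 idx=1 pred=N actual=T -> ctr[1]=1
Ev 6: PC=7 idx=1 pred=N actual=N -> ctr[1]=0
Ev 7: PC=7 idx=1 pred=N actual=N -> ctr[1]=0
Ev 8: PC=0 idx=0 pred=N actual=N -> ctr[0]=0

Answer: 0 0 0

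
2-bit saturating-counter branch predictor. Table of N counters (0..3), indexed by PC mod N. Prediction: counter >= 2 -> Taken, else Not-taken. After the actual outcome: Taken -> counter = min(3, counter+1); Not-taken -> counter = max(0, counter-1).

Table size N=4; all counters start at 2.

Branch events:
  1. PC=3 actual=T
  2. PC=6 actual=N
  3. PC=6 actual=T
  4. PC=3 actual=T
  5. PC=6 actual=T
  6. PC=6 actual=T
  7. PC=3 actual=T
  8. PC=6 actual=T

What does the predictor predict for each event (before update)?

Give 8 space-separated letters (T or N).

Answer: T T N T T T T T

Derivation:
Ev 1: PC=3 idx=3 pred=T actual=T -> ctr[3]=3
Ev 2: PC=6 idx=2 pred=T actual=N -> ctr[2]=1
Ev 3: PC=6 idx=2 pred=N actual=T -> ctr[2]=2
Ev 4: PC=3 idx=3 pred=T actual=T -> ctr[3]=3
Ev 5: PC=6 idx=2 pred=T actual=T -> ctr[2]=3
Ev 6: PC=6 idx=2 pred=T actual=T -> ctr[2]=3
Ev 7: PC=3 idx=3 pred=T actual=T -> ctr[3]=3
Ev 8: PC=6 idx=2 pred=T actual=T -> ctr[2]=3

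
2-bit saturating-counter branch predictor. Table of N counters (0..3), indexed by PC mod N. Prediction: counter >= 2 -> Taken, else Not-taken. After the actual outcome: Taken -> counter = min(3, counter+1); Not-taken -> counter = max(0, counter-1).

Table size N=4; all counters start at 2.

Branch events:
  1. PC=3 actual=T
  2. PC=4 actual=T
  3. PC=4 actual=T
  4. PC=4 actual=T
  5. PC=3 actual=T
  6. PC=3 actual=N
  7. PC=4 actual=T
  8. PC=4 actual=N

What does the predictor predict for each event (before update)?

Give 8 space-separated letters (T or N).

Ev 1: PC=3 idx=3 pred=T actual=T -> ctr[3]=3
Ev 2: PC=4 idx=0 pred=T actual=T -> ctr[0]=3
Ev 3: PC=4 idx=0 pred=T actual=T -> ctr[0]=3
Ev 4: PC=4 idx=0 pred=T actual=T -> ctr[0]=3
Ev 5: PC=3 idx=3 pred=T actual=T -> ctr[3]=3
Ev 6: PC=3 idx=3 pred=T actual=N -> ctr[3]=2
Ev 7: PC=4 idx=0 pred=T actual=T -> ctr[0]=3
Ev 8: PC=4 idx=0 pred=T actual=N -> ctr[0]=2

Answer: T T T T T T T T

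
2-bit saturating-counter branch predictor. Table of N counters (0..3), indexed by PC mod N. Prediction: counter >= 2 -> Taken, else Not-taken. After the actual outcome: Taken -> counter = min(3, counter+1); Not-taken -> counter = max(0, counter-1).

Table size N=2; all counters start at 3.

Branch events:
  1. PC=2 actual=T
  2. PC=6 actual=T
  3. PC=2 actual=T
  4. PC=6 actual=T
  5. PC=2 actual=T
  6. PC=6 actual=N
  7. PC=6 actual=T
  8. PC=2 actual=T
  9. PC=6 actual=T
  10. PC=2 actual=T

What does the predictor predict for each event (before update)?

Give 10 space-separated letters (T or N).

Answer: T T T T T T T T T T

Derivation:
Ev 1: PC=2 idx=0 pred=T actual=T -> ctr[0]=3
Ev 2: PC=6 idx=0 pred=T actual=T -> ctr[0]=3
Ev 3: PC=2 idx=0 pred=T actual=T -> ctr[0]=3
Ev 4: PC=6 idx=0 pred=T actual=T -> ctr[0]=3
Ev 5: PC=2 idx=0 pred=T actual=T -> ctr[0]=3
Ev 6: PC=6 idx=0 pred=T actual=N -> ctr[0]=2
Ev 7: PC=6 idx=0 pred=T actual=T -> ctr[0]=3
Ev 8: PC=2 idx=0 pred=T actual=T -> ctr[0]=3
Ev 9: PC=6 idx=0 pred=T actual=T -> ctr[0]=3
Ev 10: PC=2 idx=0 pred=T actual=T -> ctr[0]=3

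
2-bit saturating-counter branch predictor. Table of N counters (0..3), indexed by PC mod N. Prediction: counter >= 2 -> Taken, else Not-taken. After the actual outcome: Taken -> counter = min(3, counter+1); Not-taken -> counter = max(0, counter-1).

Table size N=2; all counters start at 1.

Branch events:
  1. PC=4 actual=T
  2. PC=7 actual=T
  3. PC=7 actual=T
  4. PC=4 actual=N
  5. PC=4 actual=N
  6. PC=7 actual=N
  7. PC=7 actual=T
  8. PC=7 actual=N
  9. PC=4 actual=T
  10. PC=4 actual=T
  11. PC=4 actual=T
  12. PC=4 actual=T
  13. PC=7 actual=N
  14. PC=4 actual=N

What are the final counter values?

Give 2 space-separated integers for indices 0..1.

Answer: 2 1

Derivation:
Ev 1: PC=4 idx=0 pred=N actual=T -> ctr[0]=2
Ev 2: PC=7 idx=1 pred=N actual=T -> ctr[1]=2
Ev 3: PC=7 idx=1 pred=T actual=T -> ctr[1]=3
Ev 4: PC=4 idx=0 pred=T actual=N -> ctr[0]=1
Ev 5: PC=4 idx=0 pred=N actual=N -> ctr[0]=0
Ev 6: PC=7 idx=1 pred=T actual=N -> ctr[1]=2
Ev 7: PC=7 idx=1 pred=T actual=T -> ctr[1]=3
Ev 8: PC=7 idx=1 pred=T actual=N -> ctr[1]=2
Ev 9: PC=4 idx=0 pred=N actual=T -> ctr[0]=1
Ev 10: PC=4 idx=0 pred=N actual=T -> ctr[0]=2
Ev 11: PC=4 idx=0 pred=T actual=T -> ctr[0]=3
Ev 12: PC=4 idx=0 pred=T actual=T -> ctr[0]=3
Ev 13: PC=7 idx=1 pred=T actual=N -> ctr[1]=1
Ev 14: PC=4 idx=0 pred=T actual=N -> ctr[0]=2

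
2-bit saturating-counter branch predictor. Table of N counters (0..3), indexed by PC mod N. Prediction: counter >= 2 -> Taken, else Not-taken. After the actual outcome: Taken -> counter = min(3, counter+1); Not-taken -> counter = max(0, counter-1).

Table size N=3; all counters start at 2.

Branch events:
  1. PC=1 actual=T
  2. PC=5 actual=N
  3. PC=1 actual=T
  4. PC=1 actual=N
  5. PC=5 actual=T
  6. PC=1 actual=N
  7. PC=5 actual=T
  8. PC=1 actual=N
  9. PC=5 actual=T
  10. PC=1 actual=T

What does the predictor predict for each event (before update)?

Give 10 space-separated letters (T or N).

Answer: T T T T N T T N T N

Derivation:
Ev 1: PC=1 idx=1 pred=T actual=T -> ctr[1]=3
Ev 2: PC=5 idx=2 pred=T actual=N -> ctr[2]=1
Ev 3: PC=1 idx=1 pred=T actual=T -> ctr[1]=3
Ev 4: PC=1 idx=1 pred=T actual=N -> ctr[1]=2
Ev 5: PC=5 idx=2 pred=N actual=T -> ctr[2]=2
Ev 6: PC=1 idx=1 pred=T actual=N -> ctr[1]=1
Ev 7: PC=5 idx=2 pred=T actual=T -> ctr[2]=3
Ev 8: PC=1 idx=1 pred=N actual=N -> ctr[1]=0
Ev 9: PC=5 idx=2 pred=T actual=T -> ctr[2]=3
Ev 10: PC=1 idx=1 pred=N actual=T -> ctr[1]=1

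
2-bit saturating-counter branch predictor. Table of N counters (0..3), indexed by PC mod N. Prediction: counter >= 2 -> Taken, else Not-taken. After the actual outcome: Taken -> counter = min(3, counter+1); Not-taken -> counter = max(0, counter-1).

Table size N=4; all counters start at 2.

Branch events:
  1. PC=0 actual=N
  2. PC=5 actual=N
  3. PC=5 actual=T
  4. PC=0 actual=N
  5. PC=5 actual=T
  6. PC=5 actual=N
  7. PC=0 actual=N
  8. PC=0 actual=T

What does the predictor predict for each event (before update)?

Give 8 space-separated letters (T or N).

Answer: T T N N T T N N

Derivation:
Ev 1: PC=0 idx=0 pred=T actual=N -> ctr[0]=1
Ev 2: PC=5 idx=1 pred=T actual=N -> ctr[1]=1
Ev 3: PC=5 idx=1 pred=N actual=T -> ctr[1]=2
Ev 4: PC=0 idx=0 pred=N actual=N -> ctr[0]=0
Ev 5: PC=5 idx=1 pred=T actual=T -> ctr[1]=3
Ev 6: PC=5 idx=1 pred=T actual=N -> ctr[1]=2
Ev 7: PC=0 idx=0 pred=N actual=N -> ctr[0]=0
Ev 8: PC=0 idx=0 pred=N actual=T -> ctr[0]=1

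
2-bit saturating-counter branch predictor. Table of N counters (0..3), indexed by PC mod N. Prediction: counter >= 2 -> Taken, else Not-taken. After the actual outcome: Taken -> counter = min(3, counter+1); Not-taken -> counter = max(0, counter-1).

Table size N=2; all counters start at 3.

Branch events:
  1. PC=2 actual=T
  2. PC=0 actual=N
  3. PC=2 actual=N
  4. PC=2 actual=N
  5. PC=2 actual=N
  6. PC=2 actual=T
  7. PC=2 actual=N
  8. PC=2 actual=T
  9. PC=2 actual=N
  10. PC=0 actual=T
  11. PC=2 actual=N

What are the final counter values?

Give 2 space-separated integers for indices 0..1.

Answer: 0 3

Derivation:
Ev 1: PC=2 idx=0 pred=T actual=T -> ctr[0]=3
Ev 2: PC=0 idx=0 pred=T actual=N -> ctr[0]=2
Ev 3: PC=2 idx=0 pred=T actual=N -> ctr[0]=1
Ev 4: PC=2 idx=0 pred=N actual=N -> ctr[0]=0
Ev 5: PC=2 idx=0 pred=N actual=N -> ctr[0]=0
Ev 6: PC=2 idx=0 pred=N actual=T -> ctr[0]=1
Ev 7: PC=2 idx=0 pred=N actual=N -> ctr[0]=0
Ev 8: PC=2 idx=0 pred=N actual=T -> ctr[0]=1
Ev 9: PC=2 idx=0 pred=N actual=N -> ctr[0]=0
Ev 10: PC=0 idx=0 pred=N actual=T -> ctr[0]=1
Ev 11: PC=2 idx=0 pred=N actual=N -> ctr[0]=0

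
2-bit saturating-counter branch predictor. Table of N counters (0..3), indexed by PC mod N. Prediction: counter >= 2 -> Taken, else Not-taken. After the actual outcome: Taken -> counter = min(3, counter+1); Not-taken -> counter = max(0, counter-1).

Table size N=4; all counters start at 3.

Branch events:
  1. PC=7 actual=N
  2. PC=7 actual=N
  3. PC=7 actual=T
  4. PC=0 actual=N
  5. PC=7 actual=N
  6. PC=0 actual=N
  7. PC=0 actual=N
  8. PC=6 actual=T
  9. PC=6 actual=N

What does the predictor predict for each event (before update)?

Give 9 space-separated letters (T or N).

Answer: T T N T T T N T T

Derivation:
Ev 1: PC=7 idx=3 pred=T actual=N -> ctr[3]=2
Ev 2: PC=7 idx=3 pred=T actual=N -> ctr[3]=1
Ev 3: PC=7 idx=3 pred=N actual=T -> ctr[3]=2
Ev 4: PC=0 idx=0 pred=T actual=N -> ctr[0]=2
Ev 5: PC=7 idx=3 pred=T actual=N -> ctr[3]=1
Ev 6: PC=0 idx=0 pred=T actual=N -> ctr[0]=1
Ev 7: PC=0 idx=0 pred=N actual=N -> ctr[0]=0
Ev 8: PC=6 idx=2 pred=T actual=T -> ctr[2]=3
Ev 9: PC=6 idx=2 pred=T actual=N -> ctr[2]=2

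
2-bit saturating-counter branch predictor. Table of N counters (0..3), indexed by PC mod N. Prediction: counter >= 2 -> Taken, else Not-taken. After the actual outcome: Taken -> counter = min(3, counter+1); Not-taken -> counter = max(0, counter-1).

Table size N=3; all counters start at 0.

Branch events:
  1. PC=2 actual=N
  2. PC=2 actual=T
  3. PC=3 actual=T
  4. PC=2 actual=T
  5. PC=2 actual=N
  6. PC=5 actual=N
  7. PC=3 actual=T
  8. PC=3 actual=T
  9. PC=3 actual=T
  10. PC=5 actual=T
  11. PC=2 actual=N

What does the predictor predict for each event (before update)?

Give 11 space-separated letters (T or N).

Answer: N N N N T N N T T N N

Derivation:
Ev 1: PC=2 idx=2 pred=N actual=N -> ctr[2]=0
Ev 2: PC=2 idx=2 pred=N actual=T -> ctr[2]=1
Ev 3: PC=3 idx=0 pred=N actual=T -> ctr[0]=1
Ev 4: PC=2 idx=2 pred=N actual=T -> ctr[2]=2
Ev 5: PC=2 idx=2 pred=T actual=N -> ctr[2]=1
Ev 6: PC=5 idx=2 pred=N actual=N -> ctr[2]=0
Ev 7: PC=3 idx=0 pred=N actual=T -> ctr[0]=2
Ev 8: PC=3 idx=0 pred=T actual=T -> ctr[0]=3
Ev 9: PC=3 idx=0 pred=T actual=T -> ctr[0]=3
Ev 10: PC=5 idx=2 pred=N actual=T -> ctr[2]=1
Ev 11: PC=2 idx=2 pred=N actual=N -> ctr[2]=0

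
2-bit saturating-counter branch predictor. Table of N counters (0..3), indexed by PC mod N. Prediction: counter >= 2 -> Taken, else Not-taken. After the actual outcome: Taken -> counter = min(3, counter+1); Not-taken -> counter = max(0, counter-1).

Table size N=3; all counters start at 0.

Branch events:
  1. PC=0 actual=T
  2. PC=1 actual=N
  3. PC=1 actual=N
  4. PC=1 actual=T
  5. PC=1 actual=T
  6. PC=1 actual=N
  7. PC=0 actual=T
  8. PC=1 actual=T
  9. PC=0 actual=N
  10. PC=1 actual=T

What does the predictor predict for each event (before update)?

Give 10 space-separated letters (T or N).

Ev 1: PC=0 idx=0 pred=N actual=T -> ctr[0]=1
Ev 2: PC=1 idx=1 pred=N actual=N -> ctr[1]=0
Ev 3: PC=1 idx=1 pred=N actual=N -> ctr[1]=0
Ev 4: PC=1 idx=1 pred=N actual=T -> ctr[1]=1
Ev 5: PC=1 idx=1 pred=N actual=T -> ctr[1]=2
Ev 6: PC=1 idx=1 pred=T actual=N -> ctr[1]=1
Ev 7: PC=0 idx=0 pred=N actual=T -> ctr[0]=2
Ev 8: PC=1 idx=1 pred=N actual=T -> ctr[1]=2
Ev 9: PC=0 idx=0 pred=T actual=N -> ctr[0]=1
Ev 10: PC=1 idx=1 pred=T actual=T -> ctr[1]=3

Answer: N N N N N T N N T T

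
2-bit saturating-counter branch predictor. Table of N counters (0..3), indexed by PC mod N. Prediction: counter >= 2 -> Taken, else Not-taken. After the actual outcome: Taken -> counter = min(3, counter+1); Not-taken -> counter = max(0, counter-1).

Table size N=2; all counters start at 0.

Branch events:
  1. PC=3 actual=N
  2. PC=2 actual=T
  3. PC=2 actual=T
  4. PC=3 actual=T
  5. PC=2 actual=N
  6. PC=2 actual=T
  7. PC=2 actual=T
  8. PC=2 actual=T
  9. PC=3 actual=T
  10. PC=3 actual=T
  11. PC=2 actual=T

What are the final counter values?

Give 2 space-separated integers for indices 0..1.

Ev 1: PC=3 idx=1 pred=N actual=N -> ctr[1]=0
Ev 2: PC=2 idx=0 pred=N actual=T -> ctr[0]=1
Ev 3: PC=2 idx=0 pred=N actual=T -> ctr[0]=2
Ev 4: PC=3 idx=1 pred=N actual=T -> ctr[1]=1
Ev 5: PC=2 idx=0 pred=T actual=N -> ctr[0]=1
Ev 6: PC=2 idx=0 pred=N actual=T -> ctr[0]=2
Ev 7: PC=2 idx=0 pred=T actual=T -> ctr[0]=3
Ev 8: PC=2 idx=0 pred=T actual=T -> ctr[0]=3
Ev 9: PC=3 idx=1 pred=N actual=T -> ctr[1]=2
Ev 10: PC=3 idx=1 pred=T actual=T -> ctr[1]=3
Ev 11: PC=2 idx=0 pred=T actual=T -> ctr[0]=3

Answer: 3 3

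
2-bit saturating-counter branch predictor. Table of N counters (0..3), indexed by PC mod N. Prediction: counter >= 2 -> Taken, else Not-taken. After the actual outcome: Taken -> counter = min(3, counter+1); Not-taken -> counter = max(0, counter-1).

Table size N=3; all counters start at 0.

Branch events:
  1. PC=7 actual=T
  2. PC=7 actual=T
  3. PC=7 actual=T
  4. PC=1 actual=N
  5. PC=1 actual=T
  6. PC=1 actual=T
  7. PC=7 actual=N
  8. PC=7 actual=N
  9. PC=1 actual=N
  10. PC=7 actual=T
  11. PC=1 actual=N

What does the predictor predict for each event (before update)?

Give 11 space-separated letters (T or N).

Answer: N N T T T T T T N N N

Derivation:
Ev 1: PC=7 idx=1 pred=N actual=T -> ctr[1]=1
Ev 2: PC=7 idx=1 pred=N actual=T -> ctr[1]=2
Ev 3: PC=7 idx=1 pred=T actual=T -> ctr[1]=3
Ev 4: PC=1 idx=1 pred=T actual=N -> ctr[1]=2
Ev 5: PC=1 idx=1 pred=T actual=T -> ctr[1]=3
Ev 6: PC=1 idx=1 pred=T actual=T -> ctr[1]=3
Ev 7: PC=7 idx=1 pred=T actual=N -> ctr[1]=2
Ev 8: PC=7 idx=1 pred=T actual=N -> ctr[1]=1
Ev 9: PC=1 idx=1 pred=N actual=N -> ctr[1]=0
Ev 10: PC=7 idx=1 pred=N actual=T -> ctr[1]=1
Ev 11: PC=1 idx=1 pred=N actual=N -> ctr[1]=0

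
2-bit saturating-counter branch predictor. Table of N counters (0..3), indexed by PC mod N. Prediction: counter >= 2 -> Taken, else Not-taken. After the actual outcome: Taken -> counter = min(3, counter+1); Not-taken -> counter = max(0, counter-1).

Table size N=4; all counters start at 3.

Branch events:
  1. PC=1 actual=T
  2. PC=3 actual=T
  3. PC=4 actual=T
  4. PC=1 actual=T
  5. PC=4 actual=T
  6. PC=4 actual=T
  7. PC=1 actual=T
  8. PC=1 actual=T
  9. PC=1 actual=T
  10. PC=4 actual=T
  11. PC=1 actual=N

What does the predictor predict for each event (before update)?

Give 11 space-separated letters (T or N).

Answer: T T T T T T T T T T T

Derivation:
Ev 1: PC=1 idx=1 pred=T actual=T -> ctr[1]=3
Ev 2: PC=3 idx=3 pred=T actual=T -> ctr[3]=3
Ev 3: PC=4 idx=0 pred=T actual=T -> ctr[0]=3
Ev 4: PC=1 idx=1 pred=T actual=T -> ctr[1]=3
Ev 5: PC=4 idx=0 pred=T actual=T -> ctr[0]=3
Ev 6: PC=4 idx=0 pred=T actual=T -> ctr[0]=3
Ev 7: PC=1 idx=1 pred=T actual=T -> ctr[1]=3
Ev 8: PC=1 idx=1 pred=T actual=T -> ctr[1]=3
Ev 9: PC=1 idx=1 pred=T actual=T -> ctr[1]=3
Ev 10: PC=4 idx=0 pred=T actual=T -> ctr[0]=3
Ev 11: PC=1 idx=1 pred=T actual=N -> ctr[1]=2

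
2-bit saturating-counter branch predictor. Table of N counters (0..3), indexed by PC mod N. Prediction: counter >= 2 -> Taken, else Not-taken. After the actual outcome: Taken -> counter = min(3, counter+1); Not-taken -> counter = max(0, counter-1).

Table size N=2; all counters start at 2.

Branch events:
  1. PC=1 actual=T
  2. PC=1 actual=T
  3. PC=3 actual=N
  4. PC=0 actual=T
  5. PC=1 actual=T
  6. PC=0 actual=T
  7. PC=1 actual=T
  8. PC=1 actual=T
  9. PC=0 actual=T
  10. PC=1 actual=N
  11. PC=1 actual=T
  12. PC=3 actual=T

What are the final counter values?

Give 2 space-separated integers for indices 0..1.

Answer: 3 3

Derivation:
Ev 1: PC=1 idx=1 pred=T actual=T -> ctr[1]=3
Ev 2: PC=1 idx=1 pred=T actual=T -> ctr[1]=3
Ev 3: PC=3 idx=1 pred=T actual=N -> ctr[1]=2
Ev 4: PC=0 idx=0 pred=T actual=T -> ctr[0]=3
Ev 5: PC=1 idx=1 pred=T actual=T -> ctr[1]=3
Ev 6: PC=0 idx=0 pred=T actual=T -> ctr[0]=3
Ev 7: PC=1 idx=1 pred=T actual=T -> ctr[1]=3
Ev 8: PC=1 idx=1 pred=T actual=T -> ctr[1]=3
Ev 9: PC=0 idx=0 pred=T actual=T -> ctr[0]=3
Ev 10: PC=1 idx=1 pred=T actual=N -> ctr[1]=2
Ev 11: PC=1 idx=1 pred=T actual=T -> ctr[1]=3
Ev 12: PC=3 idx=1 pred=T actual=T -> ctr[1]=3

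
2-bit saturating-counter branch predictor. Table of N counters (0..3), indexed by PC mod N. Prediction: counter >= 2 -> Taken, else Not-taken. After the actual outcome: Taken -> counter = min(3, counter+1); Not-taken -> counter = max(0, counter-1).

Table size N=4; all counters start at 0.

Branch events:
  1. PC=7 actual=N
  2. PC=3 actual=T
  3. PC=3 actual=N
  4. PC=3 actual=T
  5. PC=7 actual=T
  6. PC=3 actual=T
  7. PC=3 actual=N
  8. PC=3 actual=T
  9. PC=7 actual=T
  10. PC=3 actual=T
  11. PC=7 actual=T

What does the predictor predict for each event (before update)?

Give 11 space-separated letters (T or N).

Answer: N N N N N T T T T T T

Derivation:
Ev 1: PC=7 idx=3 pred=N actual=N -> ctr[3]=0
Ev 2: PC=3 idx=3 pred=N actual=T -> ctr[3]=1
Ev 3: PC=3 idx=3 pred=N actual=N -> ctr[3]=0
Ev 4: PC=3 idx=3 pred=N actual=T -> ctr[3]=1
Ev 5: PC=7 idx=3 pred=N actual=T -> ctr[3]=2
Ev 6: PC=3 idx=3 pred=T actual=T -> ctr[3]=3
Ev 7: PC=3 idx=3 pred=T actual=N -> ctr[3]=2
Ev 8: PC=3 idx=3 pred=T actual=T -> ctr[3]=3
Ev 9: PC=7 idx=3 pred=T actual=T -> ctr[3]=3
Ev 10: PC=3 idx=3 pred=T actual=T -> ctr[3]=3
Ev 11: PC=7 idx=3 pred=T actual=T -> ctr[3]=3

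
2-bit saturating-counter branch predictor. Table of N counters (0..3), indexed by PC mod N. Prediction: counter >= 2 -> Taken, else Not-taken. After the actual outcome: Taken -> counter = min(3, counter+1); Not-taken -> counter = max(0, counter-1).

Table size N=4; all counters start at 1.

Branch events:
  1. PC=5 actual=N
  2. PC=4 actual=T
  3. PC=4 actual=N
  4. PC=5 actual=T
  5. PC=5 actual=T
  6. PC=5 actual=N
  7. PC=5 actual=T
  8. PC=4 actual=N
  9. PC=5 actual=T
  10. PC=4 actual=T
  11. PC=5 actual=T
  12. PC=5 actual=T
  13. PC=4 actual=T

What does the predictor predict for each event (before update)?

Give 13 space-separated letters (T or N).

Ev 1: PC=5 idx=1 pred=N actual=N -> ctr[1]=0
Ev 2: PC=4 idx=0 pred=N actual=T -> ctr[0]=2
Ev 3: PC=4 idx=0 pred=T actual=N -> ctr[0]=1
Ev 4: PC=5 idx=1 pred=N actual=T -> ctr[1]=1
Ev 5: PC=5 idx=1 pred=N actual=T -> ctr[1]=2
Ev 6: PC=5 idx=1 pred=T actual=N -> ctr[1]=1
Ev 7: PC=5 idx=1 pred=N actual=T -> ctr[1]=2
Ev 8: PC=4 idx=0 pred=N actual=N -> ctr[0]=0
Ev 9: PC=5 idx=1 pred=T actual=T -> ctr[1]=3
Ev 10: PC=4 idx=0 pred=N actual=T -> ctr[0]=1
Ev 11: PC=5 idx=1 pred=T actual=T -> ctr[1]=3
Ev 12: PC=5 idx=1 pred=T actual=T -> ctr[1]=3
Ev 13: PC=4 idx=0 pred=N actual=T -> ctr[0]=2

Answer: N N T N N T N N T N T T N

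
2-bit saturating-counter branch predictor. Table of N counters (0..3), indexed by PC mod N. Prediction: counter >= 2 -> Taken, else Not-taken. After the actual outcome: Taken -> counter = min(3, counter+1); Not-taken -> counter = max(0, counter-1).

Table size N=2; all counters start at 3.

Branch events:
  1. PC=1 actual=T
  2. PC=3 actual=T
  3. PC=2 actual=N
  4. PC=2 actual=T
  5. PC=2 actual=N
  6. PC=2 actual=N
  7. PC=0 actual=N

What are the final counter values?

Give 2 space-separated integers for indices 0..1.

Ev 1: PC=1 idx=1 pred=T actual=T -> ctr[1]=3
Ev 2: PC=3 idx=1 pred=T actual=T -> ctr[1]=3
Ev 3: PC=2 idx=0 pred=T actual=N -> ctr[0]=2
Ev 4: PC=2 idx=0 pred=T actual=T -> ctr[0]=3
Ev 5: PC=2 idx=0 pred=T actual=N -> ctr[0]=2
Ev 6: PC=2 idx=0 pred=T actual=N -> ctr[0]=1
Ev 7: PC=0 idx=0 pred=N actual=N -> ctr[0]=0

Answer: 0 3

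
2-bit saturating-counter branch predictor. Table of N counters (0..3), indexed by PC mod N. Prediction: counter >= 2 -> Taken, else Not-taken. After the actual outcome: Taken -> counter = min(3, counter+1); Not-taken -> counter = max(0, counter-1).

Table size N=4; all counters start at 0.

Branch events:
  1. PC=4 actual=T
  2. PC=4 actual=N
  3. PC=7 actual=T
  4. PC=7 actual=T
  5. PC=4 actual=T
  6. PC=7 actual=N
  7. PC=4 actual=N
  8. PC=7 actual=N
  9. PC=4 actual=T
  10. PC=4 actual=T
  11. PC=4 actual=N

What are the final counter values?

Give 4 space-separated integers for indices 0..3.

Ev 1: PC=4 idx=0 pred=N actual=T -> ctr[0]=1
Ev 2: PC=4 idx=0 pred=N actual=N -> ctr[0]=0
Ev 3: PC=7 idx=3 pred=N actual=T -> ctr[3]=1
Ev 4: PC=7 idx=3 pred=N actual=T -> ctr[3]=2
Ev 5: PC=4 idx=0 pred=N actual=T -> ctr[0]=1
Ev 6: PC=7 idx=3 pred=T actual=N -> ctr[3]=1
Ev 7: PC=4 idx=0 pred=N actual=N -> ctr[0]=0
Ev 8: PC=7 idx=3 pred=N actual=N -> ctr[3]=0
Ev 9: PC=4 idx=0 pred=N actual=T -> ctr[0]=1
Ev 10: PC=4 idx=0 pred=N actual=T -> ctr[0]=2
Ev 11: PC=4 idx=0 pred=T actual=N -> ctr[0]=1

Answer: 1 0 0 0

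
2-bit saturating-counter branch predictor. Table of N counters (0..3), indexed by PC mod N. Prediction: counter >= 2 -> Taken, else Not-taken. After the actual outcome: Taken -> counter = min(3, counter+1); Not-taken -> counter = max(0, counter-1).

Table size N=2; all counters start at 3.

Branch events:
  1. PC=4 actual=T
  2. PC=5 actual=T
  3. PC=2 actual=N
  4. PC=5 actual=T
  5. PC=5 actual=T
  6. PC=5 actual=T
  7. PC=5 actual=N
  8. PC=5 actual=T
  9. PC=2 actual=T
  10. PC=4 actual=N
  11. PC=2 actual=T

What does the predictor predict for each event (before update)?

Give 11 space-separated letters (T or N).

Ev 1: PC=4 idx=0 pred=T actual=T -> ctr[0]=3
Ev 2: PC=5 idx=1 pred=T actual=T -> ctr[1]=3
Ev 3: PC=2 idx=0 pred=T actual=N -> ctr[0]=2
Ev 4: PC=5 idx=1 pred=T actual=T -> ctr[1]=3
Ev 5: PC=5 idx=1 pred=T actual=T -> ctr[1]=3
Ev 6: PC=5 idx=1 pred=T actual=T -> ctr[1]=3
Ev 7: PC=5 idx=1 pred=T actual=N -> ctr[1]=2
Ev 8: PC=5 idx=1 pred=T actual=T -> ctr[1]=3
Ev 9: PC=2 idx=0 pred=T actual=T -> ctr[0]=3
Ev 10: PC=4 idx=0 pred=T actual=N -> ctr[0]=2
Ev 11: PC=2 idx=0 pred=T actual=T -> ctr[0]=3

Answer: T T T T T T T T T T T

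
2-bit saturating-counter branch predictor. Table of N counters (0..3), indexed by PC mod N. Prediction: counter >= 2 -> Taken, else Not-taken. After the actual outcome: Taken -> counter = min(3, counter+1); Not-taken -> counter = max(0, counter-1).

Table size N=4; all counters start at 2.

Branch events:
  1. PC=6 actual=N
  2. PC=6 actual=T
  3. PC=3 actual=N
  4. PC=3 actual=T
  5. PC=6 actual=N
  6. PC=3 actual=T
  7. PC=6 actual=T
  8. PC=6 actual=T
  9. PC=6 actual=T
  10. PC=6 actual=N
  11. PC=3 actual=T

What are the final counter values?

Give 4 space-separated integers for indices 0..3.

Ev 1: PC=6 idx=2 pred=T actual=N -> ctr[2]=1
Ev 2: PC=6 idx=2 pred=N actual=T -> ctr[2]=2
Ev 3: PC=3 idx=3 pred=T actual=N -> ctr[3]=1
Ev 4: PC=3 idx=3 pred=N actual=T -> ctr[3]=2
Ev 5: PC=6 idx=2 pred=T actual=N -> ctr[2]=1
Ev 6: PC=3 idx=3 pred=T actual=T -> ctr[3]=3
Ev 7: PC=6 idx=2 pred=N actual=T -> ctr[2]=2
Ev 8: PC=6 idx=2 pred=T actual=T -> ctr[2]=3
Ev 9: PC=6 idx=2 pred=T actual=T -> ctr[2]=3
Ev 10: PC=6 idx=2 pred=T actual=N -> ctr[2]=2
Ev 11: PC=3 idx=3 pred=T actual=T -> ctr[3]=3

Answer: 2 2 2 3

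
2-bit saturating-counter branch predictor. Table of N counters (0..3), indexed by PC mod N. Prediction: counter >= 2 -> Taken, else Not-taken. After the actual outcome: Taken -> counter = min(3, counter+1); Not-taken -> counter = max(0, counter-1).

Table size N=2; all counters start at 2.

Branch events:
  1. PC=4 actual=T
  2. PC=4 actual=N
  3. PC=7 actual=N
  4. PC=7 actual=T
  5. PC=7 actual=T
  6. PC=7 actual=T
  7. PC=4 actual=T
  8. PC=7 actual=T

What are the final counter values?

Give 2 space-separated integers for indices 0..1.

Ev 1: PC=4 idx=0 pred=T actual=T -> ctr[0]=3
Ev 2: PC=4 idx=0 pred=T actual=N -> ctr[0]=2
Ev 3: PC=7 idx=1 pred=T actual=N -> ctr[1]=1
Ev 4: PC=7 idx=1 pred=N actual=T -> ctr[1]=2
Ev 5: PC=7 idx=1 pred=T actual=T -> ctr[1]=3
Ev 6: PC=7 idx=1 pred=T actual=T -> ctr[1]=3
Ev 7: PC=4 idx=0 pred=T actual=T -> ctr[0]=3
Ev 8: PC=7 idx=1 pred=T actual=T -> ctr[1]=3

Answer: 3 3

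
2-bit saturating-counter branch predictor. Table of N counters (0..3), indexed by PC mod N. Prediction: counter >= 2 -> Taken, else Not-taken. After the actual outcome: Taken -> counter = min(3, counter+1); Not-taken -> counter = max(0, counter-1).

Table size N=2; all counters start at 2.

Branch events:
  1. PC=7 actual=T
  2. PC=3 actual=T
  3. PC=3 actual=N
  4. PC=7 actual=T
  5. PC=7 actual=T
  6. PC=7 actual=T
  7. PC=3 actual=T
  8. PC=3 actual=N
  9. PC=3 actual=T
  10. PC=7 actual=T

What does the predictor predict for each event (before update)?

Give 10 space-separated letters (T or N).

Answer: T T T T T T T T T T

Derivation:
Ev 1: PC=7 idx=1 pred=T actual=T -> ctr[1]=3
Ev 2: PC=3 idx=1 pred=T actual=T -> ctr[1]=3
Ev 3: PC=3 idx=1 pred=T actual=N -> ctr[1]=2
Ev 4: PC=7 idx=1 pred=T actual=T -> ctr[1]=3
Ev 5: PC=7 idx=1 pred=T actual=T -> ctr[1]=3
Ev 6: PC=7 idx=1 pred=T actual=T -> ctr[1]=3
Ev 7: PC=3 idx=1 pred=T actual=T -> ctr[1]=3
Ev 8: PC=3 idx=1 pred=T actual=N -> ctr[1]=2
Ev 9: PC=3 idx=1 pred=T actual=T -> ctr[1]=3
Ev 10: PC=7 idx=1 pred=T actual=T -> ctr[1]=3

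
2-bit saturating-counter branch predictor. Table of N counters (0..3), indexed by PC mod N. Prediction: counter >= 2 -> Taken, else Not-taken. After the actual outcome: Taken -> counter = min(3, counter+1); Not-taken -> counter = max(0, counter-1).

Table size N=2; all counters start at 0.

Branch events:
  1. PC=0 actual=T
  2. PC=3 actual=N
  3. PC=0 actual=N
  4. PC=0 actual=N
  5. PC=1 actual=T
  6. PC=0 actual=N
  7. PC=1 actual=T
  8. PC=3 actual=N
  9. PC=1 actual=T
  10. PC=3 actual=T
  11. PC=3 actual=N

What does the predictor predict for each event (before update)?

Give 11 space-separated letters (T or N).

Answer: N N N N N N N T N T T

Derivation:
Ev 1: PC=0 idx=0 pred=N actual=T -> ctr[0]=1
Ev 2: PC=3 idx=1 pred=N actual=N -> ctr[1]=0
Ev 3: PC=0 idx=0 pred=N actual=N -> ctr[0]=0
Ev 4: PC=0 idx=0 pred=N actual=N -> ctr[0]=0
Ev 5: PC=1 idx=1 pred=N actual=T -> ctr[1]=1
Ev 6: PC=0 idx=0 pred=N actual=N -> ctr[0]=0
Ev 7: PC=1 idx=1 pred=N actual=T -> ctr[1]=2
Ev 8: PC=3 idx=1 pred=T actual=N -> ctr[1]=1
Ev 9: PC=1 idx=1 pred=N actual=T -> ctr[1]=2
Ev 10: PC=3 idx=1 pred=T actual=T -> ctr[1]=3
Ev 11: PC=3 idx=1 pred=T actual=N -> ctr[1]=2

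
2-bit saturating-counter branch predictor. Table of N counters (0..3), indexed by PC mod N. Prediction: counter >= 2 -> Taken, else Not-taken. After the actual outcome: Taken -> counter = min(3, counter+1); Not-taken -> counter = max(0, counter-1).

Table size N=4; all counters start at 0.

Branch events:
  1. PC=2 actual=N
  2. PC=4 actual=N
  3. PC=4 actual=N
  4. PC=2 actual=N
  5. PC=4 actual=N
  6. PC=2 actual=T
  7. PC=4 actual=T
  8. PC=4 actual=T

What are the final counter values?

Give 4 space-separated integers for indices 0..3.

Ev 1: PC=2 idx=2 pred=N actual=N -> ctr[2]=0
Ev 2: PC=4 idx=0 pred=N actual=N -> ctr[0]=0
Ev 3: PC=4 idx=0 pred=N actual=N -> ctr[0]=0
Ev 4: PC=2 idx=2 pred=N actual=N -> ctr[2]=0
Ev 5: PC=4 idx=0 pred=N actual=N -> ctr[0]=0
Ev 6: PC=2 idx=2 pred=N actual=T -> ctr[2]=1
Ev 7: PC=4 idx=0 pred=N actual=T -> ctr[0]=1
Ev 8: PC=4 idx=0 pred=N actual=T -> ctr[0]=2

Answer: 2 0 1 0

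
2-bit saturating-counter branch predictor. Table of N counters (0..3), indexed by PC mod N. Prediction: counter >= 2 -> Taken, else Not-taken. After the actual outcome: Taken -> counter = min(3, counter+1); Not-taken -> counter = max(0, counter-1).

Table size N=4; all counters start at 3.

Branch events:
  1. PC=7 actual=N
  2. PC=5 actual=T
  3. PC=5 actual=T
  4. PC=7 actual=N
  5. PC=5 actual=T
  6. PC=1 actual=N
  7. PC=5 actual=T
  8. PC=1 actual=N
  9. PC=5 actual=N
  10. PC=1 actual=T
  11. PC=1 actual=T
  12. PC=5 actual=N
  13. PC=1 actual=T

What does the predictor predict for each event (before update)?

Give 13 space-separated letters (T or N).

Ev 1: PC=7 idx=3 pred=T actual=N -> ctr[3]=2
Ev 2: PC=5 idx=1 pred=T actual=T -> ctr[1]=3
Ev 3: PC=5 idx=1 pred=T actual=T -> ctr[1]=3
Ev 4: PC=7 idx=3 pred=T actual=N -> ctr[3]=1
Ev 5: PC=5 idx=1 pred=T actual=T -> ctr[1]=3
Ev 6: PC=1 idx=1 pred=T actual=N -> ctr[1]=2
Ev 7: PC=5 idx=1 pred=T actual=T -> ctr[1]=3
Ev 8: PC=1 idx=1 pred=T actual=N -> ctr[1]=2
Ev 9: PC=5 idx=1 pred=T actual=N -> ctr[1]=1
Ev 10: PC=1 idx=1 pred=N actual=T -> ctr[1]=2
Ev 11: PC=1 idx=1 pred=T actual=T -> ctr[1]=3
Ev 12: PC=5 idx=1 pred=T actual=N -> ctr[1]=2
Ev 13: PC=1 idx=1 pred=T actual=T -> ctr[1]=3

Answer: T T T T T T T T T N T T T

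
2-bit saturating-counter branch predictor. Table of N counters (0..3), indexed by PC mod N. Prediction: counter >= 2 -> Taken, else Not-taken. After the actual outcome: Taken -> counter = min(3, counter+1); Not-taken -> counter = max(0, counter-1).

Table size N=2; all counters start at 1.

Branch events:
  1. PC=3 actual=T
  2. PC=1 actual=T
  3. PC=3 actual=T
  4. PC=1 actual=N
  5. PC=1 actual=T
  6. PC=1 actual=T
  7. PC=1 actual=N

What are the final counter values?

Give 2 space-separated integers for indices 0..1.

Answer: 1 2

Derivation:
Ev 1: PC=3 idx=1 pred=N actual=T -> ctr[1]=2
Ev 2: PC=1 idx=1 pred=T actual=T -> ctr[1]=3
Ev 3: PC=3 idx=1 pred=T actual=T -> ctr[1]=3
Ev 4: PC=1 idx=1 pred=T actual=N -> ctr[1]=2
Ev 5: PC=1 idx=1 pred=T actual=T -> ctr[1]=3
Ev 6: PC=1 idx=1 pred=T actual=T -> ctr[1]=3
Ev 7: PC=1 idx=1 pred=T actual=N -> ctr[1]=2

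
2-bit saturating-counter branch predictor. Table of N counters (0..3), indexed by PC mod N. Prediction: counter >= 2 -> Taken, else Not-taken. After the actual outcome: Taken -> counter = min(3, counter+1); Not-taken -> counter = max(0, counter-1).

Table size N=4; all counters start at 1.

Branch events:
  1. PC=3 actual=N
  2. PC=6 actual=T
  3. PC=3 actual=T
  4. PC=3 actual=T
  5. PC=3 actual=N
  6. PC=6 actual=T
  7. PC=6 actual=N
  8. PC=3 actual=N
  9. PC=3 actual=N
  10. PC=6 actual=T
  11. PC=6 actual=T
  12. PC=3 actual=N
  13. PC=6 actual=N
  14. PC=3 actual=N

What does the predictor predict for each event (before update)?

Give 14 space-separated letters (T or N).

Answer: N N N N T T T N N T T N T N

Derivation:
Ev 1: PC=3 idx=3 pred=N actual=N -> ctr[3]=0
Ev 2: PC=6 idx=2 pred=N actual=T -> ctr[2]=2
Ev 3: PC=3 idx=3 pred=N actual=T -> ctr[3]=1
Ev 4: PC=3 idx=3 pred=N actual=T -> ctr[3]=2
Ev 5: PC=3 idx=3 pred=T actual=N -> ctr[3]=1
Ev 6: PC=6 idx=2 pred=T actual=T -> ctr[2]=3
Ev 7: PC=6 idx=2 pred=T actual=N -> ctr[2]=2
Ev 8: PC=3 idx=3 pred=N actual=N -> ctr[3]=0
Ev 9: PC=3 idx=3 pred=N actual=N -> ctr[3]=0
Ev 10: PC=6 idx=2 pred=T actual=T -> ctr[2]=3
Ev 11: PC=6 idx=2 pred=T actual=T -> ctr[2]=3
Ev 12: PC=3 idx=3 pred=N actual=N -> ctr[3]=0
Ev 13: PC=6 idx=2 pred=T actual=N -> ctr[2]=2
Ev 14: PC=3 idx=3 pred=N actual=N -> ctr[3]=0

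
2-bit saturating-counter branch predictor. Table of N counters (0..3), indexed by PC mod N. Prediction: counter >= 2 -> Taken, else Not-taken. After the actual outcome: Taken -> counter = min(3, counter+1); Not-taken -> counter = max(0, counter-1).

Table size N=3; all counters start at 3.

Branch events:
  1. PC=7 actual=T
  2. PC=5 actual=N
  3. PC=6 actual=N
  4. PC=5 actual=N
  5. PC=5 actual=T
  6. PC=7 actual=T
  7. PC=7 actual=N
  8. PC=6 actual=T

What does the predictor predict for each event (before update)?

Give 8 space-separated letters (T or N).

Answer: T T T T N T T T

Derivation:
Ev 1: PC=7 idx=1 pred=T actual=T -> ctr[1]=3
Ev 2: PC=5 idx=2 pred=T actual=N -> ctr[2]=2
Ev 3: PC=6 idx=0 pred=T actual=N -> ctr[0]=2
Ev 4: PC=5 idx=2 pred=T actual=N -> ctr[2]=1
Ev 5: PC=5 idx=2 pred=N actual=T -> ctr[2]=2
Ev 6: PC=7 idx=1 pred=T actual=T -> ctr[1]=3
Ev 7: PC=7 idx=1 pred=T actual=N -> ctr[1]=2
Ev 8: PC=6 idx=0 pred=T actual=T -> ctr[0]=3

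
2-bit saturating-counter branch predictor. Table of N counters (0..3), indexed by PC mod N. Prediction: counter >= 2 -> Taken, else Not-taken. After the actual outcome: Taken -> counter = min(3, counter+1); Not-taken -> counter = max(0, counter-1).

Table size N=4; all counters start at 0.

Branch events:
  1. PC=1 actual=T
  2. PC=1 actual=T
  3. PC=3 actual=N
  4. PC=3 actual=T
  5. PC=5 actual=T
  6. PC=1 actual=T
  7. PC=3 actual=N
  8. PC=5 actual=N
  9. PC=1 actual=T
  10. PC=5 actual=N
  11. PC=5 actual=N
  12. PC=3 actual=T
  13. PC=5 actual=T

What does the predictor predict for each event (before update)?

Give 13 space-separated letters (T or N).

Ev 1: PC=1 idx=1 pred=N actual=T -> ctr[1]=1
Ev 2: PC=1 idx=1 pred=N actual=T -> ctr[1]=2
Ev 3: PC=3 idx=3 pred=N actual=N -> ctr[3]=0
Ev 4: PC=3 idx=3 pred=N actual=T -> ctr[3]=1
Ev 5: PC=5 idx=1 pred=T actual=T -> ctr[1]=3
Ev 6: PC=1 idx=1 pred=T actual=T -> ctr[1]=3
Ev 7: PC=3 idx=3 pred=N actual=N -> ctr[3]=0
Ev 8: PC=5 idx=1 pred=T actual=N -> ctr[1]=2
Ev 9: PC=1 idx=1 pred=T actual=T -> ctr[1]=3
Ev 10: PC=5 idx=1 pred=T actual=N -> ctr[1]=2
Ev 11: PC=5 idx=1 pred=T actual=N -> ctr[1]=1
Ev 12: PC=3 idx=3 pred=N actual=T -> ctr[3]=1
Ev 13: PC=5 idx=1 pred=N actual=T -> ctr[1]=2

Answer: N N N N T T N T T T T N N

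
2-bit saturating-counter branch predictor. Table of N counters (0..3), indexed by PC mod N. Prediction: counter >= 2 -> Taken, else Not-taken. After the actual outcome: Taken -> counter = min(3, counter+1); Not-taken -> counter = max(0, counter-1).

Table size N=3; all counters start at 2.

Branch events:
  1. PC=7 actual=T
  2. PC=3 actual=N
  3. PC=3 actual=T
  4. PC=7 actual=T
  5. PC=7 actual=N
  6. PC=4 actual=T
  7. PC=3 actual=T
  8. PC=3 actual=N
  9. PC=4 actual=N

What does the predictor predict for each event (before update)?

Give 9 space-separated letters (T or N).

Answer: T T N T T T T T T

Derivation:
Ev 1: PC=7 idx=1 pred=T actual=T -> ctr[1]=3
Ev 2: PC=3 idx=0 pred=T actual=N -> ctr[0]=1
Ev 3: PC=3 idx=0 pred=N actual=T -> ctr[0]=2
Ev 4: PC=7 idx=1 pred=T actual=T -> ctr[1]=3
Ev 5: PC=7 idx=1 pred=T actual=N -> ctr[1]=2
Ev 6: PC=4 idx=1 pred=T actual=T -> ctr[1]=3
Ev 7: PC=3 idx=0 pred=T actual=T -> ctr[0]=3
Ev 8: PC=3 idx=0 pred=T actual=N -> ctr[0]=2
Ev 9: PC=4 idx=1 pred=T actual=N -> ctr[1]=2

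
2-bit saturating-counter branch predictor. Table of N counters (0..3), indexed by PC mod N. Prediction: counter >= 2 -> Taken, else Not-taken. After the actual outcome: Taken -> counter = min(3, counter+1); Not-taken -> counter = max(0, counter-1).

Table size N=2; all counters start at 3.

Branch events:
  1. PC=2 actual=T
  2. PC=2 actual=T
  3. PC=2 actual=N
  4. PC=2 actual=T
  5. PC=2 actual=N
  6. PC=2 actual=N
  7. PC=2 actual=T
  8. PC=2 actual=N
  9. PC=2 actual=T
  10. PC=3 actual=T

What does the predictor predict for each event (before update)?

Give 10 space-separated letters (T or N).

Ev 1: PC=2 idx=0 pred=T actual=T -> ctr[0]=3
Ev 2: PC=2 idx=0 pred=T actual=T -> ctr[0]=3
Ev 3: PC=2 idx=0 pred=T actual=N -> ctr[0]=2
Ev 4: PC=2 idx=0 pred=T actual=T -> ctr[0]=3
Ev 5: PC=2 idx=0 pred=T actual=N -> ctr[0]=2
Ev 6: PC=2 idx=0 pred=T actual=N -> ctr[0]=1
Ev 7: PC=2 idx=0 pred=N actual=T -> ctr[0]=2
Ev 8: PC=2 idx=0 pred=T actual=N -> ctr[0]=1
Ev 9: PC=2 idx=0 pred=N actual=T -> ctr[0]=2
Ev 10: PC=3 idx=1 pred=T actual=T -> ctr[1]=3

Answer: T T T T T T N T N T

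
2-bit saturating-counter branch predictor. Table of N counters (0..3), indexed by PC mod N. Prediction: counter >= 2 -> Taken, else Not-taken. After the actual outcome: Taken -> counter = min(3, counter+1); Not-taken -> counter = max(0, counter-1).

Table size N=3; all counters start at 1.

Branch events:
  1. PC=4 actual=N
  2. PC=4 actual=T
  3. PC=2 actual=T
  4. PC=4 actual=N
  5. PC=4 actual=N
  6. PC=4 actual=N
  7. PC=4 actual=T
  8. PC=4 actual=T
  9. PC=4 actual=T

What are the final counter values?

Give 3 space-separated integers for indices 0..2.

Ev 1: PC=4 idx=1 pred=N actual=N -> ctr[1]=0
Ev 2: PC=4 idx=1 pred=N actual=T -> ctr[1]=1
Ev 3: PC=2 idx=2 pred=N actual=T -> ctr[2]=2
Ev 4: PC=4 idx=1 pred=N actual=N -> ctr[1]=0
Ev 5: PC=4 idx=1 pred=N actual=N -> ctr[1]=0
Ev 6: PC=4 idx=1 pred=N actual=N -> ctr[1]=0
Ev 7: PC=4 idx=1 pred=N actual=T -> ctr[1]=1
Ev 8: PC=4 idx=1 pred=N actual=T -> ctr[1]=2
Ev 9: PC=4 idx=1 pred=T actual=T -> ctr[1]=3

Answer: 1 3 2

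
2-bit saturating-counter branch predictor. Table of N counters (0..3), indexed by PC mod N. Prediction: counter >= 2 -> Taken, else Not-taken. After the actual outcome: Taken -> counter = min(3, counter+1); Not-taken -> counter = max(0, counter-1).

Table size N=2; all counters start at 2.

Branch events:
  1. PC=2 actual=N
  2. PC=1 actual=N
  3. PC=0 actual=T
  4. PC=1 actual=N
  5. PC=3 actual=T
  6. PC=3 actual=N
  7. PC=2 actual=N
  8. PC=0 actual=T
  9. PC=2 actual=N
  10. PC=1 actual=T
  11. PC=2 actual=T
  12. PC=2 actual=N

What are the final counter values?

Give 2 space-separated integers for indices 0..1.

Answer: 1 1

Derivation:
Ev 1: PC=2 idx=0 pred=T actual=N -> ctr[0]=1
Ev 2: PC=1 idx=1 pred=T actual=N -> ctr[1]=1
Ev 3: PC=0 idx=0 pred=N actual=T -> ctr[0]=2
Ev 4: PC=1 idx=1 pred=N actual=N -> ctr[1]=0
Ev 5: PC=3 idx=1 pred=N actual=T -> ctr[1]=1
Ev 6: PC=3 idx=1 pred=N actual=N -> ctr[1]=0
Ev 7: PC=2 idx=0 pred=T actual=N -> ctr[0]=1
Ev 8: PC=0 idx=0 pred=N actual=T -> ctr[0]=2
Ev 9: PC=2 idx=0 pred=T actual=N -> ctr[0]=1
Ev 10: PC=1 idx=1 pred=N actual=T -> ctr[1]=1
Ev 11: PC=2 idx=0 pred=N actual=T -> ctr[0]=2
Ev 12: PC=2 idx=0 pred=T actual=N -> ctr[0]=1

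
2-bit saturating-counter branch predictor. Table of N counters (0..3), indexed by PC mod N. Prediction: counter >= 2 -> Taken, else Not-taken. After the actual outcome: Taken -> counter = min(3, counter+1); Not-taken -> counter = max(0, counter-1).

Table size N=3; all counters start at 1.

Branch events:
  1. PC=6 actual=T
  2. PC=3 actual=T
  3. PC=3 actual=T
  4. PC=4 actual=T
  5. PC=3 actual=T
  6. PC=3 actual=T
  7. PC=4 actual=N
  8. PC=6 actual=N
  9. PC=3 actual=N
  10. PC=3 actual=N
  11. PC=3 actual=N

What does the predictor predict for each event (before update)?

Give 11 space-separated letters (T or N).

Ev 1: PC=6 idx=0 pred=N actual=T -> ctr[0]=2
Ev 2: PC=3 idx=0 pred=T actual=T -> ctr[0]=3
Ev 3: PC=3 idx=0 pred=T actual=T -> ctr[0]=3
Ev 4: PC=4 idx=1 pred=N actual=T -> ctr[1]=2
Ev 5: PC=3 idx=0 pred=T actual=T -> ctr[0]=3
Ev 6: PC=3 idx=0 pred=T actual=T -> ctr[0]=3
Ev 7: PC=4 idx=1 pred=T actual=N -> ctr[1]=1
Ev 8: PC=6 idx=0 pred=T actual=N -> ctr[0]=2
Ev 9: PC=3 idx=0 pred=T actual=N -> ctr[0]=1
Ev 10: PC=3 idx=0 pred=N actual=N -> ctr[0]=0
Ev 11: PC=3 idx=0 pred=N actual=N -> ctr[0]=0

Answer: N T T N T T T T T N N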